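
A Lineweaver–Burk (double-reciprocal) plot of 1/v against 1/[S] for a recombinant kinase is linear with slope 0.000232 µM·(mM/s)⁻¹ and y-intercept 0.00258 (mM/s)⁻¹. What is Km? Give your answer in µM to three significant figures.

y-intercept = 1/Vmax ⇒ Vmax = 388 mM/s; slope = Km/Vmax ⇒ Km = slope × Vmax.
Km = 0.000232 × 388 = 0.0899 µM.

0.0899 µM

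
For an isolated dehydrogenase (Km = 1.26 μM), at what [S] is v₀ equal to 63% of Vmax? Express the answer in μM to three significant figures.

v/Vmax = [S]/(Km+[S]) = 0.63, so [S] = Km·0.63/(1 − 0.63) = 1.26 × 1.703.
[S] = 2.15 μM.

2.15 μM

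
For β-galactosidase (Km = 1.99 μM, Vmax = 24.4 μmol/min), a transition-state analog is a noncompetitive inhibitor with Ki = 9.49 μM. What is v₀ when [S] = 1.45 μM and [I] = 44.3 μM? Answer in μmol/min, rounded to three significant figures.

1.81 μmol/min

With α = 1 + [I]/Ki = 1 + 44.3/9.49 = 5.668, the noncompetitive rate law is v = (Vmax/α)·[S] / (Km + [S]).
v = (24.4/5.668)×1.45 / (1.99 + 1.45) = 6.242/3.440 = 1.81 μmol/min.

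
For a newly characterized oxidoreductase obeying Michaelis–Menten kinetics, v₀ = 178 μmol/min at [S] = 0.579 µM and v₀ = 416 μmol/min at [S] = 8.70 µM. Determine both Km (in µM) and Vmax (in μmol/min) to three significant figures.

Km = 0.917 µM; Vmax = 460 μmol/min

From v = Vmax[S]/(Km+[S]), each point gives Vmax = v(Km+[S])/[S].
Equating: 178(Km+0.579)/0.579 = 416(Km+8.70)/8.70.
307.4·Km + 178 = 47.82·Km + 416, so (307.4 − 47.82)·Km = 416 − 178.
Km = 238.0/259.6 = 0.917 µM; then Vmax = 178(0.917+0.579)/0.579 = 460 μmol/min.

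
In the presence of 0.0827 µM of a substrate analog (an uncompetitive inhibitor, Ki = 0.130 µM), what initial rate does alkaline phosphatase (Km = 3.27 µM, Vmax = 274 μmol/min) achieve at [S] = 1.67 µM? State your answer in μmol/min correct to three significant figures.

With α = 1 + [I]/Ki = 1 + 0.0827/0.130 = 1.636, the uncompetitive rate law is v = (Vmax/α)·[S] / (Km/α + [S]).
v = (274/1.636)×1.67 / (3.27/1.636 + 1.67) = 279.7/3.669 = 76.2 μmol/min.

76.2 μmol/min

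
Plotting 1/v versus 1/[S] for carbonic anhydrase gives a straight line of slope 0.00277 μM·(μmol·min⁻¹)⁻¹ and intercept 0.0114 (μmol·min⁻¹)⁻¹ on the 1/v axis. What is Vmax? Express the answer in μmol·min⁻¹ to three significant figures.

87.7 μmol·min⁻¹

The y-intercept of a Lineweaver–Burk plot equals 1/Vmax, so Vmax = 1/0.0114 = 87.7 μmol·min⁻¹.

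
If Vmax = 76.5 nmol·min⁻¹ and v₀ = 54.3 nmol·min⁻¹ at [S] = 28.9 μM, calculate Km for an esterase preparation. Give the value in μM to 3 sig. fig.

11.8 μM

v/Vmax = 54.3/76.5 = 0.7098 = [S]/(Km+[S]).
So Km + [S] = [S]/0.7098 = 40.72 μM, giving Km = 40.72 − 28.9 = 11.8 μM.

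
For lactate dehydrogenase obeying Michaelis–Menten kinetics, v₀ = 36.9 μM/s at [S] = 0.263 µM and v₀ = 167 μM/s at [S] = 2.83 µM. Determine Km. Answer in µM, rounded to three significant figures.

1.60 µM

In reciprocal form, 1/v = (Km/Vmax)·(1/[S]) + 1/Vmax. The two points give (1/[S], 1/v) = (3.802, 0.02710) and (0.3534, 0.005988).
Slope = (0.02710 − 0.005988)/(3.802 − 0.3534) = 0.006121; intercept = 0.02710 − 0.006121×3.802 = 0.003825.
Vmax = 1/intercept = 261 μM/s; Km = slope × Vmax = 0.006121 × 261 = 1.60 µM.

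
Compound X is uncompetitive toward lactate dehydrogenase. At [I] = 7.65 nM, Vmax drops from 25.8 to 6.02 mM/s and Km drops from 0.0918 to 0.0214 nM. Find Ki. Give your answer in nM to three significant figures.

2.33 nM

Uncompetitive: Vmax,app = Vmax/α (and Km,app = Km/α) with α = 1 + [I]/Ki.
α = Vmax/Vmax,app = 25.8/6.02 = 4.286.
Since α = 1 + [I]/Ki, [I]/Ki = 4.286 − 1 = 3.286 and Ki = 7.65/3.286 = 2.33 nM.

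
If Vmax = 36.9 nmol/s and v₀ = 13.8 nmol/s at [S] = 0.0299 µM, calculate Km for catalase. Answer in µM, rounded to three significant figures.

0.0500 µM

v/Vmax = 13.8/36.9 = 0.3740 = [S]/(Km+[S]).
So Km + [S] = [S]/0.3740 = 0.07995 µM, giving Km = 0.07995 − 0.0299 = 0.0500 µM.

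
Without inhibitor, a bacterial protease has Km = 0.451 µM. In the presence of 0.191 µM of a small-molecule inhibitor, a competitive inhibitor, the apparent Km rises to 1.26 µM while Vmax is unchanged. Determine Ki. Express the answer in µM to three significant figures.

0.106 µM

Competitive: Km,app = α·Km with α = 1 + [I]/Ki.
α = Km,app/Km = 1.26/0.451 = 2.794.
Since α = 1 + [I]/Ki, [I]/Ki = 2.794 − 1 = 1.794 and Ki = 0.191/1.794 = 0.106 µM.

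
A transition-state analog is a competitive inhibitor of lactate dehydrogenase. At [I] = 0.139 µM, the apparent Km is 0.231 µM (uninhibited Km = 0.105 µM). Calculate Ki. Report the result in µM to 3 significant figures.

Competitive: Km,app = α·Km with α = 1 + [I]/Ki.
α = Km,app/Km = 0.231/0.105 = 2.200.
Ki = [I]/(α − 1) = 0.139/1.200 = 0.116 µM.

0.116 µM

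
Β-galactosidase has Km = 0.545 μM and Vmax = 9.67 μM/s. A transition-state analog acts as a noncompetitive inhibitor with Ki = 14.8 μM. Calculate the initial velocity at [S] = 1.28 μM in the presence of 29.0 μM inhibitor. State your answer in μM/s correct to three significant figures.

With α = 1 + [I]/Ki = 1 + 29.0/14.8 = 2.959, the noncompetitive rate law is v = (Vmax/α)·[S] / (Km + [S]).
v = (9.67/2.959)×1.28 / (0.545 + 1.28) = 4.182/1.825 = 2.29 μM/s.

2.29 μM/s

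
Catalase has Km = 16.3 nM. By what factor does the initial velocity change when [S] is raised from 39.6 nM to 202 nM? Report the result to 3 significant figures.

The fractional saturations are [S]/(Km+[S]) = 39.6/55.90 = 0.7084 and 202/218.3 = 0.9253.
v₂/v₁ is just their ratio: 0.9253/0.7084 = 1.31.

1.31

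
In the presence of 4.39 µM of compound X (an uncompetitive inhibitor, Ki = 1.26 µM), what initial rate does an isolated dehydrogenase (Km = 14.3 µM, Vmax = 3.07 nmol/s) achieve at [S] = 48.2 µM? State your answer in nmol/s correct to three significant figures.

With α = 1 + [I]/Ki = 1 + 4.39/1.26 = 4.484, the uncompetitive rate law is v = (Vmax/α)·[S] / (Km/α + [S]).
v = (3.07/4.484)×48.2 / (14.3/4.484 + 48.2) = 33.00/51.39 = 0.642 nmol/s.

0.642 nmol/s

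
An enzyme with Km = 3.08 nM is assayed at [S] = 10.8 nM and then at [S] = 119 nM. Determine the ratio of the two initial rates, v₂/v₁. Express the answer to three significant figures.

1.25

Since Vmax cancels, v₂/v₁ = [S]₂(Km+[S]₁) / [S]₁(Km+[S]₂).
= 119×(3.08+10.8) / (10.8×(3.08+119)) = 1652/1318 = 1.25.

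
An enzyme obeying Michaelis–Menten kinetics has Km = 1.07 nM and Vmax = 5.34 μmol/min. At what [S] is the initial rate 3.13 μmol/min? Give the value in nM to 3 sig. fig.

1.52 nM

The required fractional saturation is v/Vmax = 3.13/5.34 = 0.5861.
Then [S]/(Km+[S]) = 0.5861 ⇒ [S] = 1.07 × 0.5861/(1 − 0.5861) = 1.52 nM.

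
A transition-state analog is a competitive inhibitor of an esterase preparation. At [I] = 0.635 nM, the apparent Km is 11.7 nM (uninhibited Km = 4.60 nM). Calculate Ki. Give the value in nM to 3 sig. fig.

Competitive: Km,app = α·Km with α = 1 + [I]/Ki.
α = Km,app/Km = 11.7/4.60 = 2.543.
Ki = [I]/(α − 1) = 0.635/1.543 = 0.411 nM.

0.411 nM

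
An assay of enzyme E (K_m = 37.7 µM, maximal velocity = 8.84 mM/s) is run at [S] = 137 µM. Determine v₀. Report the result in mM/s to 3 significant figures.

6.93 mM/s

[S]/(Km+[S]) = 137/174.7 = 0.7842, the fractional saturation.
v = 0.7842 × Vmax = 0.7842 × 8.84 = 6.93 mM/s.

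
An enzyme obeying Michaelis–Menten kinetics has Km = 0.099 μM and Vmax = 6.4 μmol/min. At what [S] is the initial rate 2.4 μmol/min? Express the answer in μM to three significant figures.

The required fractional saturation is v/Vmax = 2.4/6.4 = 0.3750.
Then [S]/(Km+[S]) = 0.3750 ⇒ [S] = 0.099 × 0.3750/(1 − 0.3750) = 0.0594 μM.

0.0594 μM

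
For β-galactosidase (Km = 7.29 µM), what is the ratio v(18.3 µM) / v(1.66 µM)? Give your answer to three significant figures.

3.86

The fractional saturations are [S]/(Km+[S]) = 1.66/8.950 = 0.1855 and 18.3/25.59 = 0.7151.
v₂/v₁ is just their ratio: 0.7151/0.1855 = 3.86.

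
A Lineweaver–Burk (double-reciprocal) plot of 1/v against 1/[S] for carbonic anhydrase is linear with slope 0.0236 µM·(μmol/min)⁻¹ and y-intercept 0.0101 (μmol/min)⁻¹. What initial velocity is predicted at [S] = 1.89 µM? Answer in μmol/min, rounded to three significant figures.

The y-intercept is 1/Vmax, so Vmax = 1/0.0101 = 99.0 μmol/min.
The slope is Km/Vmax, so Km = 0.0236 × 99.0 = 2.34 µM.
Then v = 99.0 × 1.89/(2.34 + 1.89) = 44.3 μmol/min.

44.3 μmol/min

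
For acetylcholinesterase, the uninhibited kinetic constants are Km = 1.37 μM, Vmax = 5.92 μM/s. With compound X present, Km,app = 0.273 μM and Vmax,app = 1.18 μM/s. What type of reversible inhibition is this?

Both Km and Vmax decrease by the same factor (~5.02-fold) — characteristic of uncompetitive inhibition.

uncompetitive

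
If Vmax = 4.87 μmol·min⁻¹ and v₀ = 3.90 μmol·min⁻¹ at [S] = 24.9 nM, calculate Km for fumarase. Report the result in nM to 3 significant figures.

6.19 nM

From v = Vmax[S]/(Km+[S]), Km = [S](Vmax − v)/v.
Km = 24.9 × (4.87 − 3.90) / 3.90 = 24.15/3.90 = 6.19 nM.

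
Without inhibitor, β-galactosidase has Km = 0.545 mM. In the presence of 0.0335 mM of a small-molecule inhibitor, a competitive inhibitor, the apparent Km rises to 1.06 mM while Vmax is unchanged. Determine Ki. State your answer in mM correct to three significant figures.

0.0355 mM

Competitive: Km,app = α·Km with α = 1 + [I]/Ki.
α = Km,app/Km = 1.06/0.545 = 1.945.
Ki = [I]/(α − 1) = 0.0335/0.9450 = 0.0355 mM.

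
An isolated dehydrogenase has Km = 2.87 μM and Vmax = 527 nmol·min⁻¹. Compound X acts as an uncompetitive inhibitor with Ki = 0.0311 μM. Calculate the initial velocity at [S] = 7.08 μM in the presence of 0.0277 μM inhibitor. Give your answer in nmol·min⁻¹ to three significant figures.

230 nmol·min⁻¹

α = 1 + [I]/Ki = 1 + 0.0277/0.0311 = 1.891.
For an uncompetitive inhibitor, both parameters are divided by α, giving Vmax/α and Km/α: Km,app = 1.52 μM, Vmax,app = 279 nmol·min⁻¹.
v = Vmax,app·[S]/(Km,app + [S]) = 279 × 7.08/(1.52 + 7.08) = 230 nmol·min⁻¹.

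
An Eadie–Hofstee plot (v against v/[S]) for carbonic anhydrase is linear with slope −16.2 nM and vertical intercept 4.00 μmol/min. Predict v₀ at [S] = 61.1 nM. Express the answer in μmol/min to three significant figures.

In the Eadie–Hofstee form v = Vmax − Km·(v/[S]), the slope is −Km and the intercept is Vmax, so Km = 16.2 nM and Vmax = 4.00 μmol/min.
v = 4.00 × 61.1/(16.2 + 61.1) = 3.16 μmol/min.

3.16 μmol/min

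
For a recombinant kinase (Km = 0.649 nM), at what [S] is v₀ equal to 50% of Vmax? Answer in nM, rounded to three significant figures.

v/Vmax = [S]/(Km+[S]) = 0.5, so [S] = Km·0.5/(1 − 0.5) = 0.649 × 1.000.
[S] = 0.649 nM.

0.649 nM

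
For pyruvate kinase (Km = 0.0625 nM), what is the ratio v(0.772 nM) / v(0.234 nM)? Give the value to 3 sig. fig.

The fractional saturations are [S]/(Km+[S]) = 0.234/0.2965 = 0.7892 and 0.772/0.8345 = 0.9251.
v₂/v₁ is just their ratio: 0.9251/0.7892 = 1.17.

1.17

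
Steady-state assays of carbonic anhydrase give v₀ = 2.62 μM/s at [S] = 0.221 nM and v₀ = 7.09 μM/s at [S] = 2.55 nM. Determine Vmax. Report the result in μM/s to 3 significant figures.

From v = Vmax[S]/(Km+[S]), each point gives Vmax = v(Km+[S])/[S].
Equating: 2.62(Km+0.221)/0.221 = 7.09(Km+2.55)/2.55.
11.86·Km + 2.62 = 2.780·Km + 7.09, so (11.86 − 2.780)·Km = 7.09 − 2.62.
Km = 4.470/9.075 = 0.493 nM; then Vmax = 2.62(0.493+0.221)/0.221 = 8.46 μM/s.

8.46 μM/s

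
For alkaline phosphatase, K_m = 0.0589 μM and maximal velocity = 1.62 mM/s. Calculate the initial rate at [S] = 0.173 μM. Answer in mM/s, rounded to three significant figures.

[S]/(Km+[S]) = 0.173/0.2319 = 0.7460, the fractional saturation.
v = 0.7460 × Vmax = 0.7460 × 1.62 = 1.21 mM/s.

1.21 mM/s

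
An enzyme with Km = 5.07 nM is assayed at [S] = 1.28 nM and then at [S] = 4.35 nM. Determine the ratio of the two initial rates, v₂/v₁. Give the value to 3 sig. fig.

2.29

Since Vmax cancels, v₂/v₁ = [S]₂(Km+[S]₁) / [S]₁(Km+[S]₂).
= 4.35×(5.07+1.28) / (1.28×(5.07+4.35)) = 27.62/12.06 = 2.29.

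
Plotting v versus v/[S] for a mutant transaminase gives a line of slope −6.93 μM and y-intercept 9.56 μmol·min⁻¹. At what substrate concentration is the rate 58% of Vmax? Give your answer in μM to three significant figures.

9.57 μM

The Eadie–Hofstee slope gives Km = 6.93 μM (slope = −Km).
v/Vmax = [S]/(Km+[S]) = 0.58 ⇒ [S] = Km·0.58/(1−0.58) = 6.93 × 1.381 = 9.57 μM.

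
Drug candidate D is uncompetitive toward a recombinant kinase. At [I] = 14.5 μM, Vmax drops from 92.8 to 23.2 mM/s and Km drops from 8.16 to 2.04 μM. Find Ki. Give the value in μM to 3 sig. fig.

Uncompetitive: Vmax,app = Vmax/α (and Km,app = Km/α) with α = 1 + [I]/Ki.
α = Vmax/Vmax,app = 92.8/23.2 = 4.000.
Since α = 1 + [I]/Ki, [I]/Ki = 4.000 − 1 = 3.000 and Ki = 14.5/3.000 = 4.83 μM.

4.83 μM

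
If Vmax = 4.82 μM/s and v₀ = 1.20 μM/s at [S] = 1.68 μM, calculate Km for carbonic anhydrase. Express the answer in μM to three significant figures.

v/Vmax = 1.20/4.82 = 0.2490 = [S]/(Km+[S]).
So Km + [S] = [S]/0.2490 = 6.748 μM, giving Km = 6.748 − 1.68 = 5.07 μM.

5.07 μM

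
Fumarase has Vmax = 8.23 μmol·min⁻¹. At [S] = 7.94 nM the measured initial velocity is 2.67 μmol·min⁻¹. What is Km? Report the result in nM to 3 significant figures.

16.5 nM

v/Vmax = 2.67/8.23 = 0.3244 = [S]/(Km+[S]).
So Km + [S] = [S]/0.3244 = 24.47 nM, giving Km = 24.47 − 7.94 = 16.5 nM.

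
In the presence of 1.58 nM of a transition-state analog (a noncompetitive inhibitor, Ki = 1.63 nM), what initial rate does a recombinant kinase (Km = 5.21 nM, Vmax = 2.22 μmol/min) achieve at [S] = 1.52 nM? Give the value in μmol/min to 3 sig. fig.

0.255 μmol/min

α = 1 + [I]/Ki = 1 + 1.58/1.63 = 1.969.
For a noncompetitive inhibitor, Vmax is reduced to Vmax/α while Km is unchanged: Km,app = 5.21 nM, Vmax,app = 1.13 μmol/min.
v = Vmax,app·[S]/(Km,app + [S]) = 1.13 × 1.52/(5.21 + 1.52) = 0.255 μmol/min.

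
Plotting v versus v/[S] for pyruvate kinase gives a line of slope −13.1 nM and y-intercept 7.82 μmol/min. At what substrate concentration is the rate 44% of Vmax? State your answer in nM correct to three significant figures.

10.3 nM

The Eadie–Hofstee slope gives Km = 13.1 nM (slope = −Km).
v/Vmax = [S]/(Km+[S]) = 0.44 ⇒ [S] = Km·0.44/(1−0.44) = 13.1 × 0.7857 = 10.3 nM.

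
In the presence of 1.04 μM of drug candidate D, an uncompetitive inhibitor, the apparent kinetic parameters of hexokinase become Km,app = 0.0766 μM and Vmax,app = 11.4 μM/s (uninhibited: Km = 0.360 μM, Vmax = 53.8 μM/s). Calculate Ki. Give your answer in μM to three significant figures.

0.280 μM

Uncompetitive: Vmax,app = Vmax/α (and Km,app = Km/α) with α = 1 + [I]/Ki.
α = Vmax/Vmax,app = 53.8/11.4 = 4.719.
Since α = 1 + [I]/Ki, [I]/Ki = 4.719 − 1 = 3.719 and Ki = 1.04/3.719 = 0.280 μM.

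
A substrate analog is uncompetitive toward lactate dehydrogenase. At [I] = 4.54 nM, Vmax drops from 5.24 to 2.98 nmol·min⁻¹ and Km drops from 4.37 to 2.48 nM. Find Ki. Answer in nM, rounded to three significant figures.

Uncompetitive: Vmax,app = Vmax/α (and Km,app = Km/α) with α = 1 + [I]/Ki.
α = Vmax/Vmax,app = 5.24/2.98 = 1.758.
Ki = [I]/(α − 1) = 4.54/0.7584 = 5.99 nM.

5.99 nM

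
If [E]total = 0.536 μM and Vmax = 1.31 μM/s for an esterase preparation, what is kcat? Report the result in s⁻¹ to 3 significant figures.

kcat = Vmax/[E]total = 1.31 μM/s / 0.536 μM = 2.44 s⁻¹.

2.44 s⁻¹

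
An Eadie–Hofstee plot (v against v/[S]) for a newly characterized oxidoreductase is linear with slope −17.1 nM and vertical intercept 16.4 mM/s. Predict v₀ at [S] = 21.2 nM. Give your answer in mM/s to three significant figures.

In the Eadie–Hofstee form v = Vmax − Km·(v/[S]), the slope is −Km and the intercept is Vmax, so Km = 17.1 nM and Vmax = 16.4 mM/s.
v = 16.4 × 21.2/(17.1 + 21.2) = 9.08 mM/s.

9.08 mM/s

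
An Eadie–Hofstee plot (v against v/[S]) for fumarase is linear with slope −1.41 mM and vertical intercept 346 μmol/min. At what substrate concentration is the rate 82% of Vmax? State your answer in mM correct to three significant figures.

The Eadie–Hofstee slope gives Km = 1.41 mM (slope = −Km).
v/Vmax = [S]/(Km+[S]) = 0.82 ⇒ [S] = Km·0.82/(1−0.82) = 1.41 × 4.556 = 6.42 mM.

6.42 mM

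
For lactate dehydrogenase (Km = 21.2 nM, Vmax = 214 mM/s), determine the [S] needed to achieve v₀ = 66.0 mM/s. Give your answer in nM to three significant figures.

Rearranging v = Vmax[S]/(Km+[S]) gives [S] = Km·v/(Vmax − v).
[S] = 21.2 × 66.0 / (214 − 66.0) = 1399/148.0 = 9.45 nM.

9.45 nM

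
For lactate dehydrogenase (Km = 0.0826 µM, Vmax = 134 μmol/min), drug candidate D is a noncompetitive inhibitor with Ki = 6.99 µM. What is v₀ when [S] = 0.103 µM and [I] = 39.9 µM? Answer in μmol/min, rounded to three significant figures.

With α = 1 + [I]/Ki = 1 + 39.9/6.99 = 6.708, the noncompetitive rate law is v = (Vmax/α)·[S] / (Km + [S]).
v = (134/6.708)×0.103 / (0.0826 + 0.103) = 2.057/0.1856 = 11.1 μmol/min.

11.1 μmol/min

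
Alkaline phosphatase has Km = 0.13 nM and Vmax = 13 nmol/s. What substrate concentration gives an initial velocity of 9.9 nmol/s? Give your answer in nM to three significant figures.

0.415 nM

Rearranging v = Vmax[S]/(Km+[S]) gives [S] = Km·v/(Vmax − v).
[S] = 0.13 × 9.9 / (13 − 9.9) = 1.287/3.100 = 0.415 nM.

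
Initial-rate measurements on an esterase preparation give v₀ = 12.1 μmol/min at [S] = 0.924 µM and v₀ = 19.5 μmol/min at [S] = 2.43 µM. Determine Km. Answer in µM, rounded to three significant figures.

From v = Vmax[S]/(Km+[S]), each point gives Vmax = v(Km+[S])/[S].
Equating: 12.1(Km+0.924)/0.924 = 19.5(Km+2.43)/2.43.
13.10·Km + 12.1 = 8.025·Km + 19.5, so (13.10 − 8.025)·Km = 19.5 − 12.1.
Km = 7.400/5.071 = 1.46 µM; then Vmax = 12.1(1.46+0.924)/0.924 = 31.2 μmol/min.

1.46 µM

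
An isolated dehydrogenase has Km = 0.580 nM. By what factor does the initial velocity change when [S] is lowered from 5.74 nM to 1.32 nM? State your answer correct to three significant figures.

The fractional saturations are [S]/(Km+[S]) = 5.74/6.320 = 0.9082 and 1.32/1.900 = 0.6947.
v₂/v₁ is just their ratio: 0.6947/0.9082 = 0.765.

0.765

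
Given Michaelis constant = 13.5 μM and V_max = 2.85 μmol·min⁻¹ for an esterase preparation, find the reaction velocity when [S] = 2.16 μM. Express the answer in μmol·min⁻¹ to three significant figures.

v = Vmax·[S]/(Km + [S]) = 2.85 × 2.16 / (13.5 + 2.16)
  = 6.156 / 15.66 = 0.393 μmol·min⁻¹.

0.393 μmol·min⁻¹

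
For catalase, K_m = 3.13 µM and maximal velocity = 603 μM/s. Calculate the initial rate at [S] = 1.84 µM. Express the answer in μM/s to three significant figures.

223 μM/s

[S]/(Km+[S]) = 1.84/4.970 = 0.3702, the fractional saturation.
v = 0.3702 × Vmax = 0.3702 × 603 = 223 μM/s.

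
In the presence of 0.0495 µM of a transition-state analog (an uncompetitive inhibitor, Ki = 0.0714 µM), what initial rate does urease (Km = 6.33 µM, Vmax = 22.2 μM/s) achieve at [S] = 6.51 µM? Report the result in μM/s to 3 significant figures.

8.33 μM/s

With α = 1 + [I]/Ki = 1 + 0.0495/0.0714 = 1.693, the uncompetitive rate law is v = (Vmax/α)·[S] / (Km/α + [S]).
v = (22.2/1.693)×6.51 / (6.33/1.693 + 6.51) = 85.35/10.25 = 8.33 μM/s.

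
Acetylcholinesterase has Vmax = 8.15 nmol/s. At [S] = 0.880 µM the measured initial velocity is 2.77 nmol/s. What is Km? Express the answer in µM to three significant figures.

1.71 µM

From v = Vmax[S]/(Km+[S]), Km = [S](Vmax − v)/v.
Km = 0.880 × (8.15 − 2.77) / 2.77 = 4.734/2.77 = 1.71 µM.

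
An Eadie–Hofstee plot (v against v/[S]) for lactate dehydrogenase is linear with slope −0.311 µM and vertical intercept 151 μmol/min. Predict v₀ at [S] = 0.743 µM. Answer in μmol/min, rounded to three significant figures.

In the Eadie–Hofstee form v = Vmax − Km·(v/[S]), the slope is −Km and the intercept is Vmax, so Km = 0.311 µM and Vmax = 151 μmol/min.
v = 151 × 0.743/(0.311 + 0.743) = 106 μmol/min.

106 μmol/min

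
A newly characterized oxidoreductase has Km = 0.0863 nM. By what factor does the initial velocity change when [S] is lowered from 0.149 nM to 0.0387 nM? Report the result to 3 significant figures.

The fractional saturations are [S]/(Km+[S]) = 0.149/0.2353 = 0.6332 and 0.0387/0.1250 = 0.3096.
v₂/v₁ is just their ratio: 0.3096/0.6332 = 0.489.

0.489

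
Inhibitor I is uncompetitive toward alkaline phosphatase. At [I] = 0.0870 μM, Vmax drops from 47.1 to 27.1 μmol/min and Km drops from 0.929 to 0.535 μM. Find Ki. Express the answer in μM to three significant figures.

0.118 μM

Uncompetitive: Vmax,app = Vmax/α (and Km,app = Km/α) with α = 1 + [I]/Ki.
α = Vmax/Vmax,app = 47.1/27.1 = 1.738.
Since α = 1 + [I]/Ki, [I]/Ki = 1.738 − 1 = 0.7380 and Ki = 0.0870/0.7380 = 0.118 μM.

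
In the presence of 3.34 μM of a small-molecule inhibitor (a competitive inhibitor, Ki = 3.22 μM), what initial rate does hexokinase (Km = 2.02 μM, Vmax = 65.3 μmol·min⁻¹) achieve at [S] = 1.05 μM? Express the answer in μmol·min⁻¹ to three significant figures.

With α = 1 + [I]/Ki = 1 + 3.34/3.22 = 2.037, the competitive rate law is v = Vmax[S] / (αKm + [S]).
v = 65.3×1.05 / (2.037×2.02 + 1.05) = 68.56/5.165 = 13.3 μmol·min⁻¹.

13.3 μmol·min⁻¹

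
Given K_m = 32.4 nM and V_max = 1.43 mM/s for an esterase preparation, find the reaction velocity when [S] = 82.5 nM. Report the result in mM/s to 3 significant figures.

1.03 mM/s

v = Vmax·[S]/(Km + [S]) = 1.43 × 82.5 / (32.4 + 82.5)
  = 118.0 / 114.9 = 1.03 mM/s.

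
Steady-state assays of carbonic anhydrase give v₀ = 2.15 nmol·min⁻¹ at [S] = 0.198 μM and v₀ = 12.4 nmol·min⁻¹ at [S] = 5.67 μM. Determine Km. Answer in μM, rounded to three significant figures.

From v = Vmax[S]/(Km+[S]), each point gives Vmax = v(Km+[S])/[S].
Equating: 2.15(Km+0.198)/0.198 = 12.4(Km+5.67)/5.67.
10.86·Km + 2.15 = 2.187·Km + 12.4, so (10.86 − 2.187)·Km = 12.4 − 2.15.
Km = 10.25/8.672 = 1.18 μM; then Vmax = 2.15(1.18+0.198)/0.198 = 15.0 nmol·min⁻¹.

1.18 μM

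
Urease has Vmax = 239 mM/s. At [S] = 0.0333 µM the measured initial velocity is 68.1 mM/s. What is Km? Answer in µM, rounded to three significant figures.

0.0836 µM

From v = Vmax[S]/(Km+[S]), Km = [S](Vmax − v)/v.
Km = 0.0333 × (239 − 68.1) / 68.1 = 5.691/68.1 = 0.0836 µM.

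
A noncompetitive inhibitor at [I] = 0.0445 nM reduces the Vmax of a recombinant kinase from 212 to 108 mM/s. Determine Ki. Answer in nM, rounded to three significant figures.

Noncompetitive: Vmax,app = Vmax/α with α = 1 + [I]/Ki.
α = Vmax/Vmax,app = 212/108 = 1.963.
Ki = [I]/(α − 1) = 0.0445/0.9630 = 0.0462 nM.

0.0462 nM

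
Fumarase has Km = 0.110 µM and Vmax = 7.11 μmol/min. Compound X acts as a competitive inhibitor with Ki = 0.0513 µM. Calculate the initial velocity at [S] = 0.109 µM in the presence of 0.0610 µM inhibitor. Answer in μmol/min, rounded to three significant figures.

α = 1 + [I]/Ki = 1 + 0.0610/0.0513 = 2.189.
For a competitive inhibitor, Vmax is unchanged and the apparent Km becomes α·Km: Km,app = 0.241 µM, Vmax,app = 7.11 μmol/min.
v = Vmax,app·[S]/(Km,app + [S]) = 7.11 × 0.109/(0.241 + 0.109) = 2.22 μmol/min.

2.22 μmol/min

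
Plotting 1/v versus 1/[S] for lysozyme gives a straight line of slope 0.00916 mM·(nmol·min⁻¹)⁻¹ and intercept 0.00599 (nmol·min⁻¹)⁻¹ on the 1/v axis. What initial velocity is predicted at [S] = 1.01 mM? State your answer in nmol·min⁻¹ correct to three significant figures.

The y-intercept is 1/Vmax, so Vmax = 1/0.00599 = 167 nmol·min⁻¹.
The slope is Km/Vmax, so Km = 0.00916 × 167 = 1.53 mM.
Then v = 167 × 1.01/(1.53 + 1.01) = 66.4 nmol·min⁻¹.

66.4 nmol·min⁻¹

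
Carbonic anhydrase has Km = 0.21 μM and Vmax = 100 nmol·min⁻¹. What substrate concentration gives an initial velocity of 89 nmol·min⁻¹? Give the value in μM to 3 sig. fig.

1.70 μM

Rearranging v = Vmax[S]/(Km+[S]) gives [S] = Km·v/(Vmax − v).
[S] = 0.21 × 89 / (100 − 89) = 18.69/11.00 = 1.70 μM.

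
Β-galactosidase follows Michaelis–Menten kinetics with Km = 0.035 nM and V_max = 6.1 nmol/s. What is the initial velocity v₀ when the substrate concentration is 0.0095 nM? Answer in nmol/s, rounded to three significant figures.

1.30 nmol/s

v = Vmax·[S]/(Km + [S]) = 6.1 × 0.0095 / (0.035 + 0.0095)
  = 0.05795 / 0.04450 = 1.30 nmol/s.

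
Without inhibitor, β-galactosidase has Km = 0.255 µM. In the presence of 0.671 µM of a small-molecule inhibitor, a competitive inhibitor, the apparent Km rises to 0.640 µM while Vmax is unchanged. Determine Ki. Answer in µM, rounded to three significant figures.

0.444 µM

Competitive: Km,app = α·Km with α = 1 + [I]/Ki.
α = Km,app/Km = 0.640/0.255 = 2.510.
Since α = 1 + [I]/Ki, [I]/Ki = 2.510 − 1 = 1.510 and Ki = 0.671/1.510 = 0.444 µM.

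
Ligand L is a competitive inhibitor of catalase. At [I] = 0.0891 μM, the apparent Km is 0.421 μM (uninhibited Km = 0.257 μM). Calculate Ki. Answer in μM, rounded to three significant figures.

Competitive: Km,app = α·Km with α = 1 + [I]/Ki.
α = Km,app/Km = 0.421/0.257 = 1.638.
Since α = 1 + [I]/Ki, [I]/Ki = 1.638 − 1 = 0.6381 and Ki = 0.0891/0.6381 = 0.140 μM.

0.140 μM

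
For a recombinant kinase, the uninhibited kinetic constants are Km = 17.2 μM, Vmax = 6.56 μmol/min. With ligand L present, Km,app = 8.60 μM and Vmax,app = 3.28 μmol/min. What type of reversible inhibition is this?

Both Km and Vmax decrease by the same factor (~2.00-fold) — characteristic of uncompetitive inhibition.

uncompetitive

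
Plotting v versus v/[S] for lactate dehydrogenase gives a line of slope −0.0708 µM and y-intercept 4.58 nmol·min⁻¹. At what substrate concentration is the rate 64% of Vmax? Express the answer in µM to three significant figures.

0.126 µM

The Eadie–Hofstee slope gives Km = 0.0708 µM (slope = −Km).
v/Vmax = [S]/(Km+[S]) = 0.64 ⇒ [S] = Km·0.64/(1−0.64) = 0.0708 × 1.778 = 0.126 µM.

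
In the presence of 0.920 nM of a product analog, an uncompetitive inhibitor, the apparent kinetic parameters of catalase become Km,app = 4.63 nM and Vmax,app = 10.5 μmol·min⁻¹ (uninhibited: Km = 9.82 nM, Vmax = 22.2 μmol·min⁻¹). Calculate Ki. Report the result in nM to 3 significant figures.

0.826 nM

Uncompetitive: Vmax,app = Vmax/α (and Km,app = Km/α) with α = 1 + [I]/Ki.
α = Vmax/Vmax,app = 22.2/10.5 = 2.114.
Ki = [I]/(α − 1) = 0.920/1.114 = 0.826 nM.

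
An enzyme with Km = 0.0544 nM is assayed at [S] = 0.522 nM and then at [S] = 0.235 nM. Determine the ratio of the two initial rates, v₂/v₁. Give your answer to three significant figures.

The fractional saturations are [S]/(Km+[S]) = 0.522/0.5764 = 0.9056 and 0.235/0.2894 = 0.8120.
v₂/v₁ is just their ratio: 0.8120/0.9056 = 0.897.

0.897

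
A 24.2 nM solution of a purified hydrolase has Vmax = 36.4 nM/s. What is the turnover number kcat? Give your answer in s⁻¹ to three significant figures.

1.50 s⁻¹

kcat = Vmax/[E]total = 36.4 nM/s / 24.2 nM = 1.50 s⁻¹.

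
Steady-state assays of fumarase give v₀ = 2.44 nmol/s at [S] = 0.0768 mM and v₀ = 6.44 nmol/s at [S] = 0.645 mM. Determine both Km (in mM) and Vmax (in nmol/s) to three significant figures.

From v = Vmax[S]/(Km+[S]), each point gives Vmax = v(Km+[S])/[S].
Equating: 2.44(Km+0.0768)/0.0768 = 6.44(Km+0.645)/0.645.
31.77·Km + 2.44 = 9.984·Km + 6.44, so (31.77 − 9.984)·Km = 6.44 − 2.44.
Km = 4.000/21.79 = 0.184 mM; then Vmax = 2.44(0.184+0.0768)/0.0768 = 8.27 nmol/s.

Km = 0.184 mM; Vmax = 8.27 nmol/s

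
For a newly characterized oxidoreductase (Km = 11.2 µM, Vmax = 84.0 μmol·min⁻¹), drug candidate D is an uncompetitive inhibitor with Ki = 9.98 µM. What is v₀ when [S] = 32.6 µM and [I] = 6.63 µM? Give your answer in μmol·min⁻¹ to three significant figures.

41.8 μmol·min⁻¹

With α = 1 + [I]/Ki = 1 + 6.63/9.98 = 1.664, the uncompetitive rate law is v = (Vmax/α)·[S] / (Km/α + [S]).
v = (84.0/1.664)×32.6 / (11.2/1.664 + 32.6) = 1645/39.33 = 41.8 μmol·min⁻¹.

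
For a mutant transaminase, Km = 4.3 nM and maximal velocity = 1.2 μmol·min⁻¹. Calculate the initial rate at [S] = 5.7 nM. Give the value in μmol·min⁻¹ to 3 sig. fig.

[S]/(Km+[S]) = 5.7/10.00 = 0.5700, the fractional saturation.
v = 0.5700 × Vmax = 0.5700 × 1.2 = 0.684 μmol·min⁻¹.

0.684 μmol·min⁻¹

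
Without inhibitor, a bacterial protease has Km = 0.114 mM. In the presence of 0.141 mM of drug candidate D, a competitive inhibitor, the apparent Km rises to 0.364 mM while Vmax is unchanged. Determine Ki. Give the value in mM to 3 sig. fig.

0.0643 mM

Competitive: Km,app = α·Km with α = 1 + [I]/Ki.
α = Km,app/Km = 0.364/0.114 = 3.193.
Since α = 1 + [I]/Ki, [I]/Ki = 3.193 − 1 = 2.193 and Ki = 0.141/2.193 = 0.0643 mM.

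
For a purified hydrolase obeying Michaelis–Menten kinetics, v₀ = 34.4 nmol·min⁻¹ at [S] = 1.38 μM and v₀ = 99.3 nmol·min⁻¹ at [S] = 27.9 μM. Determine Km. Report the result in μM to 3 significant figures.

3.04 μM

From v = Vmax[S]/(Km+[S]), each point gives Vmax = v(Km+[S])/[S].
Equating: 34.4(Km+1.38)/1.38 = 99.3(Km+27.9)/27.9.
24.93·Km + 34.4 = 3.559·Km + 99.3, so (24.93 − 3.559)·Km = 99.3 − 34.4.
Km = 64.90/21.37 = 3.04 μM; then Vmax = 34.4(3.04+1.38)/1.38 = 110 nmol·min⁻¹.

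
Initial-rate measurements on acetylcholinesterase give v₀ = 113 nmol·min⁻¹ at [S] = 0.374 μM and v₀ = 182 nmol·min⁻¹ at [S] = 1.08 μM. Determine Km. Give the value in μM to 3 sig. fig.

From v = Vmax[S]/(Km+[S]), each point gives Vmax = v(Km+[S])/[S].
Equating: 113(Km+0.374)/0.374 = 182(Km+1.08)/1.08.
302.1·Km + 113 = 168.5·Km + 182, so (302.1 − 168.5)·Km = 182 − 113.
Km = 69.00/133.6 = 0.516 μM; then Vmax = 113(0.516+0.374)/0.374 = 269 nmol·min⁻¹.

0.516 μM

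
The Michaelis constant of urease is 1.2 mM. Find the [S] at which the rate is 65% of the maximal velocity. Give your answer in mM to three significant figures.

2.23 mM

v/Vmax = [S]/(Km+[S]) = 0.65, so [S] = Km·0.65/(1 − 0.65) = 1.2 × 1.857.
[S] = 2.23 mM.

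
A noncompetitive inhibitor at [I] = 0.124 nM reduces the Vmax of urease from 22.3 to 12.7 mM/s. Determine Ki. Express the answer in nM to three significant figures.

0.164 nM

Noncompetitive: Vmax,app = Vmax/α with α = 1 + [I]/Ki.
α = Vmax/Vmax,app = 22.3/12.7 = 1.756.
Ki = [I]/(α − 1) = 0.124/0.7559 = 0.164 nM.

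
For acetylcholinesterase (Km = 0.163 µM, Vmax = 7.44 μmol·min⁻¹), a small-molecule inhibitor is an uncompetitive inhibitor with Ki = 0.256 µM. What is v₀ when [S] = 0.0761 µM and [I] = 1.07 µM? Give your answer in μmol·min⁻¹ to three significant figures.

α = 1 + [I]/Ki = 1 + 1.07/0.256 = 5.180.
For an uncompetitive inhibitor, both parameters are divided by α, giving Vmax/α and Km/α: Km,app = 0.0315 µM, Vmax,app = 1.44 μmol·min⁻¹.
v = Vmax,app·[S]/(Km,app + [S]) = 1.44 × 0.0761/(0.0315 + 0.0761) = 1.02 μmol·min⁻¹.

1.02 μmol·min⁻¹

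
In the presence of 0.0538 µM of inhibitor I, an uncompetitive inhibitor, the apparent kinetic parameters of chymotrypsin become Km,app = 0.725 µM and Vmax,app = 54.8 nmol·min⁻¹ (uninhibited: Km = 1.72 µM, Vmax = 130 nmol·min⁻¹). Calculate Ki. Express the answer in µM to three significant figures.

Uncompetitive: Vmax,app = Vmax/α (and Km,app = Km/α) with α = 1 + [I]/Ki.
α = Vmax/Vmax,app = 130/54.8 = 2.372.
Ki = [I]/(α − 1) = 0.0538/1.372 = 0.0392 µM.

0.0392 µM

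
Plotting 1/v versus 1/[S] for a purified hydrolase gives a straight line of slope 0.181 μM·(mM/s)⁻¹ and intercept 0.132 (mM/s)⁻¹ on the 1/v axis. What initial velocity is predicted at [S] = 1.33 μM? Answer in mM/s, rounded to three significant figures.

3.73 mM/s

The y-intercept is 1/Vmax, so Vmax = 1/0.132 = 7.58 mM/s.
The slope is Km/Vmax, so Km = 0.181 × 7.58 = 1.37 μM.
Then v = 7.58 × 1.33/(1.37 + 1.33) = 3.73 mM/s.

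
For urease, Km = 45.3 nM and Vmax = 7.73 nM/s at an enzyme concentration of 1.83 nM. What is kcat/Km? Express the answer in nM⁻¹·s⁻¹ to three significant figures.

0.0932 nM⁻¹·s⁻¹

kcat = Vmax/[E]total = 7.73/1.83 = 4.22 s⁻¹.
kcat/Km = 4.22/45.3 = 0.0932 nM⁻¹·s⁻¹.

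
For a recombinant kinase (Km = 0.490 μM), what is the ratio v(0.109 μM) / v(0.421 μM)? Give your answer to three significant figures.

The fractional saturations are [S]/(Km+[S]) = 0.421/0.9110 = 0.4621 and 0.109/0.5990 = 0.1820.
v₂/v₁ is just their ratio: 0.1820/0.4621 = 0.394.

0.394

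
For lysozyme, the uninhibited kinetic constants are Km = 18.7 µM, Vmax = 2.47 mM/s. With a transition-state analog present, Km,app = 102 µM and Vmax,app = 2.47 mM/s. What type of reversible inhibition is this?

Km increases (18.7 → 102 µM) while Vmax is unchanged — the hallmark of competitive inhibition.

competitive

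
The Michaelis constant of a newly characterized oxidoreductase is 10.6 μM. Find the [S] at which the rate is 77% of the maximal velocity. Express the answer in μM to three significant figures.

v/Vmax = [S]/(Km+[S]) = 0.77, so [S] = Km·0.77/(1 − 0.77) = 10.6 × 3.348.
[S] = 35.5 μM.

35.5 μM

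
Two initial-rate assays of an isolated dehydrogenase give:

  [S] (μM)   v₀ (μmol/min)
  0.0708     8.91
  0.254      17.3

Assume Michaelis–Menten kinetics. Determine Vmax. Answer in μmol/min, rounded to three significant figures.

From v = Vmax[S]/(Km+[S]), each point gives Vmax = v(Km+[S])/[S].
Equating: 8.91(Km+0.0708)/0.0708 = 17.3(Km+0.254)/0.254.
125.8·Km + 8.91 = 68.11·Km + 17.3, so (125.8 − 68.11)·Km = 17.3 − 8.91.
Km = 8.390/57.74 = 0.145 μM; then Vmax = 8.91(0.145+0.0708)/0.0708 = 27.2 μmol/min.

27.2 μmol/min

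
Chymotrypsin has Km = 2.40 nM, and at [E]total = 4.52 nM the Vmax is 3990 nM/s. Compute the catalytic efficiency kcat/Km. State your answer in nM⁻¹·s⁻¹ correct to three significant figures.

368 nM⁻¹·s⁻¹

kcat = Vmax/[E]total = 3990/4.52 = 883 s⁻¹.
kcat/Km = 883/2.40 = 368 nM⁻¹·s⁻¹.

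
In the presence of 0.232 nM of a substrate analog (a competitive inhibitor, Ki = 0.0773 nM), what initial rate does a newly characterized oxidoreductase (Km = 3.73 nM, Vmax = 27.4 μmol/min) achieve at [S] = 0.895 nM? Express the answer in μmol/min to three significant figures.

α = 1 + [I]/Ki = 1 + 0.232/0.0773 = 4.001.
For a competitive inhibitor, Vmax is unchanged and the apparent Km becomes α·Km: Km,app = 14.9 nM, Vmax,app = 27.4 μmol/min.
v = Vmax,app·[S]/(Km,app + [S]) = 27.4 × 0.895/(14.9 + 0.895) = 1.55 μmol/min.

1.55 μmol/min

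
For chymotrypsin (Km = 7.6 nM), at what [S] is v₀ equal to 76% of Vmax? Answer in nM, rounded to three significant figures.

24.1 nM

v/Vmax = [S]/(Km+[S]) = 0.76, so [S] = Km·0.76/(1 − 0.76) = 7.6 × 3.167.
[S] = 24.1 nM.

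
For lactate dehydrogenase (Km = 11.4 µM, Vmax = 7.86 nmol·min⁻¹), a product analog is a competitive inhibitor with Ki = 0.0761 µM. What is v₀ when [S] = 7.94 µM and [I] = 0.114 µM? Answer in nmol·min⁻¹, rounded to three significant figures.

1.71 nmol·min⁻¹

With α = 1 + [I]/Ki = 1 + 0.114/0.0761 = 2.498, the competitive rate law is v = Vmax[S] / (αKm + [S]).
v = 7.86×7.94 / (2.498×11.4 + 7.94) = 62.41/36.42 = 1.71 nmol·min⁻¹.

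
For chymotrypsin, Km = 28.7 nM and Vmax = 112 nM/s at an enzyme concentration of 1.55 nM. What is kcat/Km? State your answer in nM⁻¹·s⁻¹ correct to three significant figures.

kcat = Vmax/[E]total = 112/1.55 = 72.3 s⁻¹.
kcat/Km = 72.3/28.7 = 2.52 nM⁻¹·s⁻¹.

2.52 nM⁻¹·s⁻¹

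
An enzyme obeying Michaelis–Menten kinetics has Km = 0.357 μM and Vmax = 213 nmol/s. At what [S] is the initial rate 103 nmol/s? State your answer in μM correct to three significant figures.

Rearranging v = Vmax[S]/(Km+[S]) gives [S] = Km·v/(Vmax − v).
[S] = 0.357 × 103 / (213 − 103) = 36.77/110.0 = 0.334 μM.

0.334 μM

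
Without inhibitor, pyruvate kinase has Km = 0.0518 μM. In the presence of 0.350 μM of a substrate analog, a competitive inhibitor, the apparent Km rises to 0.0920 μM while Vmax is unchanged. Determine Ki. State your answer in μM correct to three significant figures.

0.451 μM

Competitive: Km,app = α·Km with α = 1 + [I]/Ki.
α = Km,app/Km = 0.0920/0.0518 = 1.776.
Ki = [I]/(α − 1) = 0.350/0.7761 = 0.451 μM.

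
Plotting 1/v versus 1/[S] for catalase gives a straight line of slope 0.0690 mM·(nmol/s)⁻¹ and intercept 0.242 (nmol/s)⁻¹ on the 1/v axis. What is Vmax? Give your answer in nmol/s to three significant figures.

The y-intercept of a Lineweaver–Burk plot equals 1/Vmax, so Vmax = 1/0.242 = 4.13 nmol/s.

4.13 nmol/s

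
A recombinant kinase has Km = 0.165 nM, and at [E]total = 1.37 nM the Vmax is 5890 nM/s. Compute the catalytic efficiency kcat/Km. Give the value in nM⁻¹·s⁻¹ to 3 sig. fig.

26100 nM⁻¹·s⁻¹

kcat = Vmax/[E]total = 5890/1.37 = 4300 s⁻¹.
kcat/Km = 4300/0.165 = 26100 nM⁻¹·s⁻¹.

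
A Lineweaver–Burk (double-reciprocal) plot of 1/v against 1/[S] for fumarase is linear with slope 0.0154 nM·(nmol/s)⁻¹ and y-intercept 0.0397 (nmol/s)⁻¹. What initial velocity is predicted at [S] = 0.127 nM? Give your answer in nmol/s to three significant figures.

The y-intercept is 1/Vmax, so Vmax = 1/0.0397 = 25.2 nmol/s.
The slope is Km/Vmax, so Km = 0.0154 × 25.2 = 0.388 nM.
Then v = 25.2 × 0.127/(0.388 + 0.127) = 6.21 nmol/s.

6.21 nmol/s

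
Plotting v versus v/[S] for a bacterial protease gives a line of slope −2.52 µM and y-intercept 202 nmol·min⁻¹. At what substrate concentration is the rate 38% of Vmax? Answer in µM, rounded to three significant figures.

1.54 µM

The Eadie–Hofstee slope gives Km = 2.52 µM (slope = −Km).
v/Vmax = [S]/(Km+[S]) = 0.38 ⇒ [S] = Km·0.38/(1−0.38) = 2.52 × 0.6129 = 1.54 µM.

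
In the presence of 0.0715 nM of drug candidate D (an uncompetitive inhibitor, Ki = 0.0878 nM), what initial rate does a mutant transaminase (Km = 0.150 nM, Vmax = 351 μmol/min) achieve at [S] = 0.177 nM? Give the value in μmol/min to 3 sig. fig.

α = 1 + [I]/Ki = 1 + 0.0715/0.0878 = 1.814.
For an uncompetitive inhibitor, both parameters are divided by α, giving Vmax/α and Km/α: Km,app = 0.0827 nM, Vmax,app = 193 μmol/min.
v = Vmax,app·[S]/(Km,app + [S]) = 193 × 0.177/(0.0827 + 0.177) = 132 μmol/min.

132 μmol/min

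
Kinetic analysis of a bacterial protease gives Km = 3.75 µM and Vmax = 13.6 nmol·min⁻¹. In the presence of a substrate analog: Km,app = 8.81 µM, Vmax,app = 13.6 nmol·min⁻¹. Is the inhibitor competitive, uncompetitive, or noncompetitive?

competitive

Km increases (3.75 → 8.81 µM) while Vmax is unchanged — the hallmark of competitive inhibition.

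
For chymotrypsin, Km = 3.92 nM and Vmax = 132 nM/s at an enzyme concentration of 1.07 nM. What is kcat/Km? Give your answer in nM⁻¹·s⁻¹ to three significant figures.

31.5 nM⁻¹·s⁻¹

kcat = Vmax/[E]total = 132/1.07 = 123 s⁻¹.
kcat/Km = 123/3.92 = 31.5 nM⁻¹·s⁻¹.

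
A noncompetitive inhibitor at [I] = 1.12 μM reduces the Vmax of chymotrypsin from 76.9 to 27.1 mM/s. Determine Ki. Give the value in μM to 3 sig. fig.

Noncompetitive: Vmax,app = Vmax/α with α = 1 + [I]/Ki.
α = Vmax/Vmax,app = 76.9/27.1 = 2.838.
Since α = 1 + [I]/Ki, [I]/Ki = 2.838 − 1 = 1.838 and Ki = 1.12/1.838 = 0.609 μM.

0.609 μM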